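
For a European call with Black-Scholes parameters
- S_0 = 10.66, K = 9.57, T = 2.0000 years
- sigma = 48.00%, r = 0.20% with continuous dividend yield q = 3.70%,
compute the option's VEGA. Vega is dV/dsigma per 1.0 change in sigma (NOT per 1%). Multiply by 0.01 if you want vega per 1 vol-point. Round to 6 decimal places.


Answer: Vega = 5.165723

Derivation:
d1 = 0.3951919822; d2 = -0.2836305277
phi(d1) = 0.3689748167; exp(-qT) = 0.9286716938; exp(-rT) = 0.9960079893
Vega = S * exp(-qT) * phi(d1) * sqrt(T) = 10.6600 * 0.9286716938 * 0.3689748167 * 1.4142135624 = 5.165723


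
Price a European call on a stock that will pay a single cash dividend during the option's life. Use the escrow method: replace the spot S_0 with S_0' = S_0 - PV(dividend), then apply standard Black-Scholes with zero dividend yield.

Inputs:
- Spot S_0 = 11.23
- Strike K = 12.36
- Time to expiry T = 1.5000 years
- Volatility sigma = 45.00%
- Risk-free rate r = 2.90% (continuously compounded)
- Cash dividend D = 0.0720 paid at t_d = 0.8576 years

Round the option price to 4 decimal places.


Answer: Price = 2.1729

Derivation:
PV(D) = D * exp(-r * t_d) = 0.0720 * 0.97543632 = 0.07023142
S_0' = S_0 - PV(D) = 11.2300 - 0.07023142 = 11.15976858
d1 = (ln(S_0'/K) + (r + sigma^2/2)*T) / (sigma*sqrt(T)) = 0.16915046
d2 = d1 - sigma*sqrt(T) = -0.38198474
exp(-rT) = 0.95743255
N(d1) = 0.56716085; N(d2) = 0.35123634
C = S_0' * N(d1) - K * exp(-rT) * N(d2) = 11.15976858 * 0.56716085 - 12.3600 * 0.95743255 * 0.35123634 = 2.1729


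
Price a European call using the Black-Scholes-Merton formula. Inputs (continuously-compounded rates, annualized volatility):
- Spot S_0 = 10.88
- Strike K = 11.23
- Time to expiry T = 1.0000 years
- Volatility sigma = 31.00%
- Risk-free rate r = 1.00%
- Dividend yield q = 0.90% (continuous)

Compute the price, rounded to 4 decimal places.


d1 = (ln(S/K) + (r - q + 0.5*sigma^2) * T) / (sigma * sqrt(T)) = 0.05608862
d2 = d1 - sigma * sqrt(T) = -0.25391138
exp(-rT) = 0.99004983; exp(-qT) = 0.99104038
C = S_0 * exp(-qT) * N(d1) - K * exp(-rT) * N(d2)
N(d1) = 0.52236440; N(d2) = 0.39978201
C = 10.8800 * 0.99104038 * 0.52236440 - 11.2300 * 0.99004983 * 0.39978201 = 1.1875

Answer: Price = 1.1875


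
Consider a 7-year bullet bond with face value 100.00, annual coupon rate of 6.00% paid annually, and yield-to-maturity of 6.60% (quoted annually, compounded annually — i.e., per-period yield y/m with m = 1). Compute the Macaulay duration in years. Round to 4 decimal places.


Coupon per period c = face * coupon_rate / m = 6.000000
Periods per year m = 1; per-period yield y/m = 0.066000
Number of cashflows N = 7
Cashflows (t years, CF_t, discount factor 1/(1+y/m)^(m*t), PV):
  t = 1.0000: CF_t = 6.000000, DF = 0.938086, PV = 5.628518
  t = 2.0000: CF_t = 6.000000, DF = 0.880006, PV = 5.280035
  t = 3.0000: CF_t = 6.000000, DF = 0.825521, PV = 4.953129
  t = 4.0000: CF_t = 6.000000, DF = 0.774410, PV = 4.646462
  t = 5.0000: CF_t = 6.000000, DF = 0.726464, PV = 4.358783
  t = 6.0000: CF_t = 6.000000, DF = 0.681486, PV = 4.088914
  t = 7.0000: CF_t = 106.000000, DF = 0.639292, PV = 67.764998
Price P = sum_t PV_t = 96.720840
Macaulay numerator sum_t t * PV_t:
  t * PV_t at t = 1.0000: 5.628518
  t * PV_t at t = 2.0000: 10.560071
  t * PV_t at t = 3.0000: 14.859387
  t * PV_t at t = 4.0000: 18.585850
  t * PV_t at t = 5.0000: 21.793914
  t * PV_t at t = 6.0000: 24.533487
  t * PV_t at t = 7.0000: 474.354989
Macaulay duration D = (sum_t t * PV_t) / P = 570.316215 / 96.720840 = 5.896518

Answer: Macaulay duration = 5.8965 years


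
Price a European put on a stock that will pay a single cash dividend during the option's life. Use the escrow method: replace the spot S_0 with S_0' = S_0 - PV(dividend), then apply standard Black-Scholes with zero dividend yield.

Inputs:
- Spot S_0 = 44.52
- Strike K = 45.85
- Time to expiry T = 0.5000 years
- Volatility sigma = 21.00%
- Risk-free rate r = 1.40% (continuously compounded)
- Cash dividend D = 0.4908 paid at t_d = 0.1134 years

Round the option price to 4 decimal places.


PV(D) = D * exp(-r * t_d) = 0.4908 * 0.99841366 = 0.49002142
S_0' = S_0 - PV(D) = 44.5200 - 0.49002142 = 44.02997858
d1 = (ln(S_0'/K) + (r + sigma^2/2)*T) / (sigma*sqrt(T)) = -0.15138460
d2 = d1 - sigma*sqrt(T) = -0.29987702
exp(-rT) = 0.99302444
N(-d1) = 0.56016383; N(-d2) = 0.61786452
P = K * exp(-rT) * N(-d2) - S_0' * N(-d1) = 45.8500 * 0.99302444 * 0.61786452 - 44.02997858 * 0.56016383 = 3.4675

Answer: Price = 3.4675


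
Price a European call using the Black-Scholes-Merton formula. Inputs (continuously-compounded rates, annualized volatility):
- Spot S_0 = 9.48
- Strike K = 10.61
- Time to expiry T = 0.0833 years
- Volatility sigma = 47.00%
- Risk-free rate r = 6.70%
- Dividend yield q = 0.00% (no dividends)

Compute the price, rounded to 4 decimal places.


d1 = (ln(S/K) + (r - q + 0.5*sigma^2) * T) / (sigma * sqrt(T)) = -0.72120107
d2 = d1 - sigma * sqrt(T) = -0.85685124
exp(-rT) = 0.99443445; exp(-qT) = 1.00000000
C = S_0 * exp(-qT) * N(d1) - K * exp(-rT) * N(d2)
N(d1) = 0.23539291; N(d2) = 0.19576355
C = 9.4800 * 1.00000000 * 0.23539291 - 10.6100 * 0.99443445 * 0.19576355 = 0.1660

Answer: Price = 0.1660


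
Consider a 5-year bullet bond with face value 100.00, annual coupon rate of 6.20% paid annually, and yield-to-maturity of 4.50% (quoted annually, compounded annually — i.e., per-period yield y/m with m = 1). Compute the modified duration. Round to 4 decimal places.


Coupon per period c = face * coupon_rate / m = 6.200000
Periods per year m = 1; per-period yield y/m = 0.045000
Number of cashflows N = 5
Cashflows (t years, CF_t, discount factor 1/(1+y/m)^(m*t), PV):
  t = 1.0000: CF_t = 6.200000, DF = 0.956938, PV = 5.933014
  t = 2.0000: CF_t = 6.200000, DF = 0.915730, PV = 5.677526
  t = 3.0000: CF_t = 6.200000, DF = 0.876297, PV = 5.433039
  t = 4.0000: CF_t = 6.200000, DF = 0.838561, PV = 5.199080
  t = 5.0000: CF_t = 106.200000, DF = 0.802451, PV = 85.220301
Price P = sum_t PV_t = 107.462960
First compute Macaulay numerator sum_t t * PV_t:
  t * PV_t at t = 1.0000: 5.933014
  t * PV_t at t = 2.0000: 11.355051
  t * PV_t at t = 3.0000: 16.299117
  t * PV_t at t = 4.0000: 20.796321
  t * PV_t at t = 5.0000: 426.101506
Macaulay duration D = 480.485010 / 107.462960 = 4.471169
Modified duration = D / (1 + y/m) = 4.471169 / (1 + 0.045000) = 4.278630

Answer: Modified duration = 4.2786


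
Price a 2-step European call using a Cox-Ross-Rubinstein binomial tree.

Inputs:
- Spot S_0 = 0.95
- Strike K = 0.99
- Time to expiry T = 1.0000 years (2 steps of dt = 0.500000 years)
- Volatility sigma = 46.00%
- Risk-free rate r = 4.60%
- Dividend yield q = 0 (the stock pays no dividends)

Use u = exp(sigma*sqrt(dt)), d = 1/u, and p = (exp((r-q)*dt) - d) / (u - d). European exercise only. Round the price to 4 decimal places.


Answer: Price = V(0,0) = 0.1639

Derivation:
dt = T/N = 0.500000
u = exp(sigma*sqrt(dt)) = 1.384403; d = 1/u = 0.722333
p = (exp((r-q)*dt) - d) / (u - d) = 0.454534
Discount per step: exp(-r*dt) = 0.977262
Stock lattice S(k, i) with i counting down-moves:
  k=0: S(0,0) = 0.9500
  k=1: S(1,0) = 1.3152; S(1,1) = 0.6862
  k=2: S(2,0) = 1.8207; S(2,1) = 0.9500; S(2,2) = 0.4957
Terminal payoffs V(N, i) = max(S_T - K, 0):
  V(2,0) = 0.830744; V(2,1) = 0.000000; V(2,2) = 0.000000
Backward induction: V(k, i) = exp(-r*dt) * [p * V(k+1, i) + (1-p) * V(k+1, i+1)].
  V(1,0) = exp(-r*dt) * [p*0.830744 + (1-p)*0.000000] = 0.369016
  V(1,1) = exp(-r*dt) * [p*0.000000 + (1-p)*0.000000] = 0.000000
  V(0,0) = exp(-r*dt) * [p*0.369016 + (1-p)*0.000000] = 0.163916


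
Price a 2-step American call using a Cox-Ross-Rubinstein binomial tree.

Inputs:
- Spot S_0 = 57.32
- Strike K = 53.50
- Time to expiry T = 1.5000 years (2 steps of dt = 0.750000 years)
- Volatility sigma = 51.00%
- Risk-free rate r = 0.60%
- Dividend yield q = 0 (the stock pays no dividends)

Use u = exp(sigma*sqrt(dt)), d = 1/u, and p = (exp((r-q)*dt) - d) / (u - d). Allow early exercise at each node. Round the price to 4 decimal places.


Answer: Price = V(0,0) = 15.0647

Derivation:
dt = T/N = 0.750000
u = exp(sigma*sqrt(dt)) = 1.555307; d = 1/u = 0.642960
p = (exp((r-q)*dt) - d) / (u - d) = 0.396286
Discount per step: exp(-r*dt) = 0.995510
Stock lattice S(k, i) with i counting down-moves:
  k=0: S(0,0) = 57.3200
  k=1: S(1,0) = 89.1502; S(1,1) = 36.8545
  k=2: S(2,0) = 138.6559; S(2,1) = 57.3200; S(2,2) = 23.6959
Terminal payoffs V(N, i) = max(S_T - K, 0):
  V(2,0) = 85.155926; V(2,1) = 3.820000; V(2,2) = 0.000000
Backward induction: V(k, i) = exp(-r*dt) * [p * V(k+1, i) + (1-p) * V(k+1, i+1)]; then take max(V_cont, immediate exercise) for American.
  V(1,0) = exp(-r*dt) * [p*85.155926 + (1-p)*3.820000] = 35.890407; exercise = 35.650197; V(1,0) = max -> 35.890407
  V(1,1) = exp(-r*dt) * [p*3.820000 + (1-p)*0.000000] = 1.507015; exercise = 0.000000; V(1,1) = max -> 1.507015
  V(0,0) = exp(-r*dt) * [p*35.890407 + (1-p)*1.507015] = 15.064723; exercise = 3.820000; V(0,0) = max -> 15.064723


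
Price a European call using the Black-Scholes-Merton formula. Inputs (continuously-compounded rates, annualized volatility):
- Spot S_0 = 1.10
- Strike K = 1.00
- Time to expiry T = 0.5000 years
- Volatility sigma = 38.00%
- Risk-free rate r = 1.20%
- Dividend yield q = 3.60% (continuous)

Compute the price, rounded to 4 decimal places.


d1 = (ln(S/K) + (r - q + 0.5*sigma^2) * T) / (sigma * sqrt(T)) = 0.44439867
d2 = d1 - sigma * sqrt(T) = 0.17569810
exp(-rT) = 0.99401796; exp(-qT) = 0.98216103
C = S_0 * exp(-qT) * N(d1) - K * exp(-rT) * N(d2)
N(d1) = 0.67162281; N(d2) = 0.56973443
C = 1.1000 * 0.98216103 * 0.67162281 - 1.0000 * 0.99401796 * 0.56973443 = 0.1593

Answer: Price = 0.1593


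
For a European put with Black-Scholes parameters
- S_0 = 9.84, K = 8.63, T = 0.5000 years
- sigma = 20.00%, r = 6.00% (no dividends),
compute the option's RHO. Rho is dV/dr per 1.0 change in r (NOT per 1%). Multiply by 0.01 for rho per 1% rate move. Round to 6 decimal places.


d1 = 1.2106460476; d2 = 1.0692246913
phi(d1) = 0.1917101929; exp(-qT) = 1.0000000000; exp(-rT) = 0.9704455335
N(-d2) = 0.1424842177
Rho = -K*T*exp(-rT)*N(-d2) = -8.6300 * 0.5000 * 0.9704455335 * 0.1424842177 = -0.596649

Answer: Rho = -0.596649


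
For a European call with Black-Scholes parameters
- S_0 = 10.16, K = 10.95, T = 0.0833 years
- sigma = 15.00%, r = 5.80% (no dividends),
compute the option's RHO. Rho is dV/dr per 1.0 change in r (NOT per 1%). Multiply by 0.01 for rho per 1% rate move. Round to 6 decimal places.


d1 = -1.5964038804; d2 = -1.6396964895
phi(d1) = 0.1115601683; exp(-qT) = 1.0000000000; exp(-rT) = 0.9951802524
N(d2) = 0.0505341446
Rho = K*T*exp(-rT)*N(d2) = 10.9500 * 0.0833 * 0.9951802524 * 0.0505341446 = 0.045872

Answer: Rho = 0.045872


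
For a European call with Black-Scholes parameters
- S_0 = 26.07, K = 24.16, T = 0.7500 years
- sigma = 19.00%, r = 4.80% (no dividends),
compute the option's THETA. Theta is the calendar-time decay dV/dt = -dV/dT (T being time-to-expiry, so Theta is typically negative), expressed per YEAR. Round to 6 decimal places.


d1 = 0.7634658432; d2 = 0.5989210165
phi(d1) = 0.2980844092; exp(-qT) = 1.0000000000; exp(-rT) = 0.9646402935
Theta = -S*exp(-qT)*phi(d1)*sigma/(2*sqrt(T)) - r*K*exp(-rT)*N(d2) + q*S*exp(-qT)*N(d1)
N(d1) = 0.7774071874; N(d2) = 0.7253872221; sqrt(T) = 0.8660254038
Term 1 = -26.0700 * 1.0000000000 * 0.2980844092 * 0.1900 / (2 * 0.8660254038) = -0.8524585408
Term 2 = -0.0480 * 24.1600 * 0.9646402935 * 0.7253872221 = -0.8114718656
Term 3 = 0 (no dividend yield, q = 0)
Theta = -0.8524585408 + (-0.8114718656) + (0.0000000000) = -1.663930

Answer: Theta = -1.663930


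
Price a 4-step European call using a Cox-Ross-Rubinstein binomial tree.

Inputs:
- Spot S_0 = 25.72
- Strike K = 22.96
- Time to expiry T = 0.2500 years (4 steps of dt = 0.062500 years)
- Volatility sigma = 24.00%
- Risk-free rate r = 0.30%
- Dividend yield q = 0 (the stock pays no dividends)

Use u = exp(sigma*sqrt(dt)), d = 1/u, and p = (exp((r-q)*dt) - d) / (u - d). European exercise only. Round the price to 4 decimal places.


Answer: Price = V(0,0) = 3.0057

Derivation:
dt = T/N = 0.062500
u = exp(sigma*sqrt(dt)) = 1.061837; d = 1/u = 0.941765
p = (exp((r-q)*dt) - d) / (u - d) = 0.486566
Discount per step: exp(-r*dt) = 0.999813
Stock lattice S(k, i) with i counting down-moves:
  k=0: S(0,0) = 25.7200
  k=1: S(1,0) = 27.3104; S(1,1) = 24.2222
  k=2: S(2,0) = 28.9992; S(2,1) = 25.7200; S(2,2) = 22.8116
  k=3: S(3,0) = 30.7924; S(3,1) = 27.3104; S(3,2) = 24.2222; S(3,3) = 21.4831
  k=4: S(4,0) = 32.6965; S(4,1) = 28.9992; S(4,2) = 25.7200; S(4,3) = 22.8116; S(4,4) = 20.2321
Terminal payoffs V(N, i) = max(S_T - K, 0):
  V(4,0) = 9.736528; V(4,1) = 6.039219; V(4,2) = 2.760000; V(4,3) = 0.000000; V(4,4) = 0.000000
Backward induction: V(k, i) = exp(-r*dt) * [p * V(k+1, i) + (1-p) * V(k+1, i+1)].
  V(3,0) = exp(-r*dt) * [p*9.736528 + (1-p)*6.039219] = 7.836735
  V(3,1) = exp(-r*dt) * [p*6.039219 + (1-p)*2.760000] = 4.354741
  V(3,2) = exp(-r*dt) * [p*2.760000 + (1-p)*0.000000] = 1.342671
  V(3,3) = exp(-r*dt) * [p*0.000000 + (1-p)*0.000000] = 0.000000
  V(2,0) = exp(-r*dt) * [p*7.836735 + (1-p)*4.354741] = 6.047827
  V(2,1) = exp(-r*dt) * [p*4.354741 + (1-p)*1.342671] = 2.807716
  V(2,2) = exp(-r*dt) * [p*1.342671 + (1-p)*0.000000] = 0.653176
  V(1,0) = exp(-r*dt) * [p*6.047827 + (1-p)*2.807716] = 4.383423
  V(1,1) = exp(-r*dt) * [p*2.807716 + (1-p)*0.653176] = 1.701183
  V(0,0) = exp(-r*dt) * [p*4.383423 + (1-p)*1.701183] = 3.005707


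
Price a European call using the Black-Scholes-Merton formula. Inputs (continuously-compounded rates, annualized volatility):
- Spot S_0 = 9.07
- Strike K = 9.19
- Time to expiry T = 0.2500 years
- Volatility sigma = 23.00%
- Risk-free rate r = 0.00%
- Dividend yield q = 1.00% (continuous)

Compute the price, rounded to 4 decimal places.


d1 = (ln(S/K) + (r - q + 0.5*sigma^2) * T) / (sigma * sqrt(T)) = -0.07853193
d2 = d1 - sigma * sqrt(T) = -0.19353193
exp(-rT) = 1.00000000; exp(-qT) = 0.99750312
C = S_0 * exp(-qT) * N(d1) - K * exp(-rT) * N(d2)
N(d1) = 0.46870247; N(d2) = 0.42327120
C = 9.0700 * 0.99750312 * 0.46870247 - 9.1900 * 1.00000000 * 0.42327120 = 0.3507

Answer: Price = 0.3507


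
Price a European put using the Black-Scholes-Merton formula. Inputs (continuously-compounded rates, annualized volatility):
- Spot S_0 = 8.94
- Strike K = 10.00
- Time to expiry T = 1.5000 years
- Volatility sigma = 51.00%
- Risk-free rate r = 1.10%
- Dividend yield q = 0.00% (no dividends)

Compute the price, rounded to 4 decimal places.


Answer: Price = 2.7761

Derivation:
d1 = (ln(S/K) + (r - q + 0.5*sigma^2) * T) / (sigma * sqrt(T)) = 0.15933770
d2 = d1 - sigma * sqrt(T) = -0.46528218
exp(-rT) = 0.98363538; exp(-qT) = 1.00000000
P = K * exp(-rT) * N(-d2) - S_0 * exp(-qT) * N(-d1)
N(-d1) = 0.43670141; N(-d2) = 0.67913530
P = 10.0000 * 0.98363538 * 0.67913530 - 8.9400 * 1.00000000 * 0.43670141 = 2.7761


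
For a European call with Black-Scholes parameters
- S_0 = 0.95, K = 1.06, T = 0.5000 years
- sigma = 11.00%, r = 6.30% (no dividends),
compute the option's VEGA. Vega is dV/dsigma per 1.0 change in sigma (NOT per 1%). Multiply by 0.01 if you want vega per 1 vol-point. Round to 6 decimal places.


Answer: Vega = 0.168277

Derivation:
d1 = -0.9647148134; d2 = -1.0424965593
phi(d1) = 0.2505051327; exp(-qT) = 1.0000000000; exp(-rT) = 0.9689909565
Vega = S * exp(-qT) * phi(d1) * sqrt(T) = 0.9500 * 1.0000000000 * 0.2505051327 * 0.7071067812 = 0.168277


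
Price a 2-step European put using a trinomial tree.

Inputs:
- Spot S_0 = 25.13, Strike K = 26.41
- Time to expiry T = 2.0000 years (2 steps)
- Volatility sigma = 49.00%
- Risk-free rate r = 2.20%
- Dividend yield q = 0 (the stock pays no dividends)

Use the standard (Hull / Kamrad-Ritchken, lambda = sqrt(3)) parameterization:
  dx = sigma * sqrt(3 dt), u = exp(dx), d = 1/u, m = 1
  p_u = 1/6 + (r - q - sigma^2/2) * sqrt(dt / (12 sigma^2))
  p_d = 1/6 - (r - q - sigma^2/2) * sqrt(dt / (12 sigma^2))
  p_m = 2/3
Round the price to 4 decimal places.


Answer: Price = V(0,0) = 6.1384

Derivation:
dt = T/N = 1.000000; dx = sigma*sqrt(3*dt) = 0.848705
u = exp(dx) = 2.336619; d = 1/u = 0.427969
p_u = 0.108902, p_m = 0.666667, p_d = 0.224431
Discount per step: exp(-r*dt) = 0.978240
Stock lattice S(k, j) with j the centered position index:
  k=0: S(0,+0) = 25.1300
  k=1: S(1,-1) = 10.7549; S(1,+0) = 25.1300; S(1,+1) = 58.7192
  k=2: S(2,-2) = 4.6027; S(2,-1) = 10.7549; S(2,+0) = 25.1300; S(2,+1) = 58.7192; S(2,+2) = 137.2044
Terminal payoffs V(N, j) = max(K - S_T, 0):
  V(2,-2) = 21.807256; V(2,-1) = 15.655143; V(2,+0) = 1.280000; V(2,+1) = 0.000000; V(2,+2) = 0.000000
Backward induction: V(k, j) = exp(-r*dt) * [p_u * V(k+1, j+1) + p_m * V(k+1, j) + p_d * V(k+1, j-1)]
  V(1,-1) = exp(-r*dt) * [p_u*1.280000 + p_m*15.655143 + p_d*21.807256] = 15.133753
  V(1,+0) = exp(-r*dt) * [p_u*0.000000 + p_m*1.280000 + p_d*15.655143] = 4.271814
  V(1,+1) = exp(-r*dt) * [p_u*0.000000 + p_m*0.000000 + p_d*1.280000] = 0.281021
  V(0,+0) = exp(-r*dt) * [p_u*0.281021 + p_m*4.271814 + p_d*15.133753] = 6.138423


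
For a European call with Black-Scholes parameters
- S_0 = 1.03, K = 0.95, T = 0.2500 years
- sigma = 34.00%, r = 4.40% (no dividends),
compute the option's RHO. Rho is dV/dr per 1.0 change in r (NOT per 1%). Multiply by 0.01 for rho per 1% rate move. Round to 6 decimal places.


d1 = 0.6253064508; d2 = 0.4553064508
phi(d1) = 0.3280981059; exp(-qT) = 1.0000000000; exp(-rT) = 0.9890602788
N(d2) = 0.6755556070
Rho = K*T*exp(-rT)*N(d2) = 0.9500 * 0.2500 * 0.9890602788 * 0.6755556070 = 0.158689

Answer: Rho = 0.158689


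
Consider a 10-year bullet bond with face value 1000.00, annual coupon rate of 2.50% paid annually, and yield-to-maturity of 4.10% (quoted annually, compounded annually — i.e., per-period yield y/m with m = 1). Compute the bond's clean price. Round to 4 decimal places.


Coupon per period c = face * coupon_rate / m = 25.000000
Periods per year m = 1; per-period yield y/m = 0.041000
Number of cashflows N = 10
Cashflows (t years, CF_t, discount factor 1/(1+y/m)^(m*t), PV):
  t = 1.0000: CF_t = 25.000000, DF = 0.960615, PV = 24.015370
  t = 2.0000: CF_t = 25.000000, DF = 0.922781, PV = 23.069520
  t = 3.0000: CF_t = 25.000000, DF = 0.886437, PV = 22.160922
  t = 4.0000: CF_t = 25.000000, DF = 0.851524, PV = 21.288109
  t = 5.0000: CF_t = 25.000000, DF = 0.817987, PV = 20.449673
  t = 6.0000: CF_t = 25.000000, DF = 0.785770, PV = 19.644258
  t = 7.0000: CF_t = 25.000000, DF = 0.754823, PV = 18.870565
  t = 8.0000: CF_t = 25.000000, DF = 0.725094, PV = 18.127344
  t = 9.0000: CF_t = 25.000000, DF = 0.696536, PV = 17.413395
  t = 10.0000: CF_t = 1025.000000, DF = 0.669103, PV = 685.830145
Price P = sum_t PV_t = 870.869300

Answer: Price = 870.8693


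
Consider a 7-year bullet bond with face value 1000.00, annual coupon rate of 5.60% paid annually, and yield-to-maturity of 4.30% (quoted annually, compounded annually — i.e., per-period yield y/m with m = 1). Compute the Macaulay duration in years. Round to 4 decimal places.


Coupon per period c = face * coupon_rate / m = 56.000000
Periods per year m = 1; per-period yield y/m = 0.043000
Number of cashflows N = 7
Cashflows (t years, CF_t, discount factor 1/(1+y/m)^(m*t), PV):
  t = 1.0000: CF_t = 56.000000, DF = 0.958773, PV = 53.691275
  t = 2.0000: CF_t = 56.000000, DF = 0.919245, PV = 51.477733
  t = 3.0000: CF_t = 56.000000, DF = 0.881347, PV = 49.355448
  t = 4.0000: CF_t = 56.000000, DF = 0.845012, PV = 47.320660
  t = 5.0000: CF_t = 56.000000, DF = 0.810174, PV = 45.369760
  t = 6.0000: CF_t = 56.000000, DF = 0.776773, PV = 43.499291
  t = 7.0000: CF_t = 1056.000000, DF = 0.744749, PV = 786.454785
Price P = sum_t PV_t = 1077.168952
Macaulay numerator sum_t t * PV_t:
  t * PV_t at t = 1.0000: 53.691275
  t * PV_t at t = 2.0000: 102.955465
  t * PV_t at t = 3.0000: 148.066345
  t * PV_t at t = 4.0000: 189.282640
  t * PV_t at t = 5.0000: 226.848802
  t * PV_t at t = 6.0000: 260.995745
  t * PV_t at t = 7.0000: 5505.183496
Macaulay duration D = (sum_t t * PV_t) / P = 6487.023768 / 1077.168952 = 6.022290

Answer: Macaulay duration = 6.0223 years


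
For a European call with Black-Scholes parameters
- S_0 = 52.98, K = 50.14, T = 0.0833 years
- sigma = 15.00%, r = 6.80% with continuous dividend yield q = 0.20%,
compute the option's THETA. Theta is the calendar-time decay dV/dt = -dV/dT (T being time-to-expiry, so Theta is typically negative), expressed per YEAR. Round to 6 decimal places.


d1 = 1.4212660645; d2 = 1.3779734554
phi(d1) = 0.1453025518; exp(-qT) = 0.9998334139; exp(-rT) = 0.9943516125
Theta = -S*exp(-qT)*phi(d1)*sigma/(2*sqrt(T)) - r*K*exp(-rT)*N(d2) + q*S*exp(-qT)*N(d1)
N(d1) = 0.9223802874; N(d2) = 0.9158942581; sqrt(T) = 0.2886173938
Term 1 = -52.9800 * 0.9998334139 * 0.1453025518 * 0.1500 / (2 * 0.2886173938) = -2.0000995154
Term 2 = -0.0680 * 50.1400 * 0.9943516125 * 0.9158942581 = -3.1051212335
Term 3 = 0.0020 * 52.9800 * 0.9998334139 * 0.9223802874 = 0.0977191339
Theta = -2.0000995154 + (-3.1051212335) + (0.0977191339) = -5.007502

Answer: Theta = -5.007502


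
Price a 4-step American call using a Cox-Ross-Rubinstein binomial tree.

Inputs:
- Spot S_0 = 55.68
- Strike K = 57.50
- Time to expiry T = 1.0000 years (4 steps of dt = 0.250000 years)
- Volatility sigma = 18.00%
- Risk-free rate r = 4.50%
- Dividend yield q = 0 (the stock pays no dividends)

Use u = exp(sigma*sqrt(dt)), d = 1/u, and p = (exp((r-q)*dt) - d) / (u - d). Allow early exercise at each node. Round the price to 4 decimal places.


Answer: Price = V(0,0) = 4.3571

Derivation:
dt = T/N = 0.250000
u = exp(sigma*sqrt(dt)) = 1.094174; d = 1/u = 0.913931
p = (exp((r-q)*dt) - d) / (u - d) = 0.540283
Discount per step: exp(-r*dt) = 0.988813
Stock lattice S(k, i) with i counting down-moves:
  k=0: S(0,0) = 55.6800
  k=1: S(1,0) = 60.9236; S(1,1) = 50.8877
  k=2: S(2,0) = 66.6611; S(2,1) = 55.6800; S(2,2) = 46.5078
  k=3: S(3,0) = 72.9388; S(3,1) = 60.9236; S(3,2) = 50.8877; S(3,3) = 42.5050
  k=4: S(4,0) = 79.8078; S(4,1) = 66.6611; S(4,2) = 55.6800; S(4,3) = 46.5078; S(4,4) = 38.8466
Terminal payoffs V(N, i) = max(S_T - K, 0):
  V(4,0) = 22.307782; V(4,1) = 9.161063; V(4,2) = 0.000000; V(4,3) = 0.000000; V(4,4) = 0.000000
Backward induction: V(k, i) = exp(-r*dt) * [p * V(k+1, i) + (1-p) * V(k+1, i+1)]; then take max(V_cont, immediate exercise) for American.
  V(3,0) = exp(-r*dt) * [p*22.307782 + (1-p)*9.161063] = 16.082071; exercise = 15.438821; V(3,0) = max -> 16.082071
  V(3,1) = exp(-r*dt) * [p*9.161063 + (1-p)*0.000000] = 4.894199; exercise = 3.423624; V(3,1) = max -> 4.894199
  V(3,2) = exp(-r*dt) * [p*0.000000 + (1-p)*0.000000] = 0.000000; exercise = 0.000000; V(3,2) = max -> 0.000000
  V(3,3) = exp(-r*dt) * [p*0.000000 + (1-p)*0.000000] = 0.000000; exercise = 0.000000; V(3,3) = max -> 0.000000
  V(2,0) = exp(-r*dt) * [p*16.082071 + (1-p)*4.894199] = 10.816447; exercise = 9.161063; V(2,0) = max -> 10.816447
  V(2,1) = exp(-r*dt) * [p*4.894199 + (1-p)*0.000000] = 2.614673; exercise = 0.000000; V(2,1) = max -> 2.614673
  V(2,2) = exp(-r*dt) * [p*0.000000 + (1-p)*0.000000] = 0.000000; exercise = 0.000000; V(2,2) = max -> 0.000000
  V(1,0) = exp(-r*dt) * [p*10.816447 + (1-p)*2.614673] = 6.967131; exercise = 3.423624; V(1,0) = max -> 6.967131
  V(1,1) = exp(-r*dt) * [p*2.614673 + (1-p)*0.000000] = 1.396860; exercise = 0.000000; V(1,1) = max -> 1.396860
  V(0,0) = exp(-r*dt) * [p*6.967131 + (1-p)*1.396860] = 4.357091; exercise = 0.000000; V(0,0) = max -> 4.357091


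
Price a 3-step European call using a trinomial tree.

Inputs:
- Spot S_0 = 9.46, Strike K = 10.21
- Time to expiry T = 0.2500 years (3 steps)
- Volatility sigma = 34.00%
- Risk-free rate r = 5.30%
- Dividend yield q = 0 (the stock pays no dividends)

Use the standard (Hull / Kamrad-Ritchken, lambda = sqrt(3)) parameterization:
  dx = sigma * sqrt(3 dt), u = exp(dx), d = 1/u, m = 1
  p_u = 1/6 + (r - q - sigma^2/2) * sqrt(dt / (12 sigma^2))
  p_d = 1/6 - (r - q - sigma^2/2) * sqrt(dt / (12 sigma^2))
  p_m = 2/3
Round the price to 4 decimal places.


dt = T/N = 0.083333; dx = sigma*sqrt(3*dt) = 0.170000
u = exp(dx) = 1.185305; d = 1/u = 0.843665
p_u = 0.165490, p_m = 0.666667, p_d = 0.167843
Discount per step: exp(-r*dt) = 0.995593
Stock lattice S(k, j) with j the centered position index:
  k=0: S(0,+0) = 9.4600
  k=1: S(1,-1) = 7.9811; S(1,+0) = 9.4600; S(1,+1) = 11.2130
  k=2: S(2,-2) = 6.7333; S(2,-1) = 7.9811; S(2,+0) = 9.4600; S(2,+1) = 11.2130; S(2,+2) = 13.2908
  k=3: S(3,-3) = 5.6807; S(3,-2) = 6.7333; S(3,-1) = 7.9811; S(3,+0) = 9.4600; S(3,+1) = 11.2130; S(3,+2) = 13.2908; S(3,+3) = 15.7537
Terminal payoffs V(N, j) = max(S_T - K, 0):
  V(3,-3) = 0.000000; V(3,-2) = 0.000000; V(3,-1) = 0.000000; V(3,+0) = 0.000000; V(3,+1) = 1.002984; V(3,+2) = 3.080804; V(3,+3) = 5.543655
Backward induction: V(k, j) = exp(-r*dt) * [p_u * V(k+1, j+1) + p_m * V(k+1, j) + p_d * V(k+1, j-1)]
  V(2,-2) = exp(-r*dt) * [p_u*0.000000 + p_m*0.000000 + p_d*0.000000] = 0.000000
  V(2,-1) = exp(-r*dt) * [p_u*0.000000 + p_m*0.000000 + p_d*0.000000] = 0.000000
  V(2,+0) = exp(-r*dt) * [p_u*1.002984 + p_m*0.000000 + p_d*0.000000] = 0.165253
  V(2,+1) = exp(-r*dt) * [p_u*3.080804 + p_m*1.002984 + p_d*0.000000] = 1.173305
  V(2,+2) = exp(-r*dt) * [p_u*5.543655 + p_m*3.080804 + p_d*1.002984] = 3.125798
  V(1,-1) = exp(-r*dt) * [p_u*0.165253 + p_m*0.000000 + p_d*0.000000] = 0.027227
  V(1,+0) = exp(-r*dt) * [p_u*1.173305 + p_m*0.165253 + p_d*0.000000] = 0.302998
  V(1,+1) = exp(-r*dt) * [p_u*3.125798 + p_m*1.173305 + p_d*0.165253] = 1.321380
  V(0,+0) = exp(-r*dt) * [p_u*1.321380 + p_m*0.302998 + p_d*0.027227] = 0.423370

Answer: Price = V(0,0) = 0.4234


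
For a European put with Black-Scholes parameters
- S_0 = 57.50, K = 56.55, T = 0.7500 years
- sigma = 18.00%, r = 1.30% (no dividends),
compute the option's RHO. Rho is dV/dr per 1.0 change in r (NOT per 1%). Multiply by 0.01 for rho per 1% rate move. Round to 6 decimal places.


d1 = 0.2473608811; d2 = 0.0914763084
phi(d1) = 0.3869219693; exp(-qT) = 1.0000000000; exp(-rT) = 0.9902973771
N(-d2) = 0.4635570652
Rho = -K*T*exp(-rT)*N(-d2) = -56.5500 * 0.7500 * 0.9902973771 * 0.4635570652 = -19.469855

Answer: Rho = -19.469855


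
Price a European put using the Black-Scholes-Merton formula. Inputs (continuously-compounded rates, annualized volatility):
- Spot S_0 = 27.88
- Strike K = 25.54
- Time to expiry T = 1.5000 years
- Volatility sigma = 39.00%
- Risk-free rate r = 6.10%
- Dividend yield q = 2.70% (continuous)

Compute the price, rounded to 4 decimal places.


d1 = (ln(S/K) + (r - q + 0.5*sigma^2) * T) / (sigma * sqrt(T)) = 0.52912901
d2 = d1 - sigma * sqrt(T) = 0.05147851
exp(-rT) = 0.91256132; exp(-qT) = 0.96030916
P = K * exp(-rT) * N(-d2) - S_0 * exp(-qT) * N(-d1)
N(-d1) = 0.29835798; N(-d2) = 0.47947211
P = 25.5400 * 0.91256132 * 0.47947211 - 27.8800 * 0.96030916 * 0.29835798 = 3.1869

Answer: Price = 3.1869


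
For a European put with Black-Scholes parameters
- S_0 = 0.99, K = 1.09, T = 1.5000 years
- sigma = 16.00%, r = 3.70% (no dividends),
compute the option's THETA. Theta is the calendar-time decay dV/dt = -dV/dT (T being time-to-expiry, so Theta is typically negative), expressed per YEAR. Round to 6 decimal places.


d1 = -0.1098597787; d2 = -0.3058189582
phi(d1) = 0.3965420785; exp(-qT) = 1.0000000000; exp(-rT) = 0.9460120237
Theta = -S*exp(-qT)*phi(d1)*sigma/(2*sqrt(T)) + r*K*exp(-rT)*N(-d2) - q*S*exp(-qT)*N(-d1)
N(-d1) = 0.5437397093; N(-d2) = 0.6201287535; sqrt(T) = 1.2247448714
Term 1 = -0.9900 * 1.0000000000 * 0.3965420785 * 0.1600 / (2 * 1.2247448714) = -0.0256429999
Term 2 = 0.0370 * 1.0900 * 0.9460120237 * 0.6201287535 = 0.0236595645
Term 3 = 0 (no dividend yield, q = 0)
Theta = -0.0256429999 + (0.0236595645) + (0.0000000000) = -0.001983

Answer: Theta = -0.001983


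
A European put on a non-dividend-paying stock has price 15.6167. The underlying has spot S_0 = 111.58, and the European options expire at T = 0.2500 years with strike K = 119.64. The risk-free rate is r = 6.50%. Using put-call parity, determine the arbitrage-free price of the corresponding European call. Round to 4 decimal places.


Put-call parity: C - P = S_0 * exp(-qT) - K * exp(-rT).
S_0 * exp(-qT) = 111.5800 * 1.00000000 = 111.58000000
K * exp(-rT) = 119.6400 * 0.98388132 = 117.71156100
C = P + S*exp(-qT) - K*exp(-rT)
C = 15.6167 + 111.58000000 - 117.71156100 = 9.4851

Answer: Call price = 9.4851


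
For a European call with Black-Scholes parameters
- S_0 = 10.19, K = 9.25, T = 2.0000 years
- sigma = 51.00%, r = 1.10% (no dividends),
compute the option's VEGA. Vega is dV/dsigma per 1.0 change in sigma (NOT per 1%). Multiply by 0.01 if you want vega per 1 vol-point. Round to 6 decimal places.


d1 = 0.5253155837; d2 = -0.1959333331
phi(d1) = 0.3475256637; exp(-qT) = 1.0000000000; exp(-rT) = 0.9782402351
Vega = S * exp(-qT) * phi(d1) * sqrt(T) = 10.1900 * 1.0000000000 * 0.3475256637 * 1.4142135624 = 5.008135

Answer: Vega = 5.008135


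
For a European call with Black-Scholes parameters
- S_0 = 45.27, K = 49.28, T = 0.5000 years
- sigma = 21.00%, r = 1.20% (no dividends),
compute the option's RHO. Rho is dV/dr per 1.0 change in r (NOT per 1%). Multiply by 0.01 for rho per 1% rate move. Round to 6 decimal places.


Answer: Rho = 6.673093

Derivation:
d1 = -0.4569173021; d2 = -0.6054097261
phi(d1) = 0.3593978655; exp(-qT) = 1.0000000000; exp(-rT) = 0.9940179641
N(d2) = 0.2724533951
Rho = K*T*exp(-rT)*N(d2) = 49.2800 * 0.5000 * 0.9940179641 * 0.2724533951 = 6.673093


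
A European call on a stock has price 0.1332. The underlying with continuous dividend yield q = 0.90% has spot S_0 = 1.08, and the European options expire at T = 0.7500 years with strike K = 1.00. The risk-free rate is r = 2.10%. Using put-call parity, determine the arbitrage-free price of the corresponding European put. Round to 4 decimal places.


Answer: Put price = 0.0448

Derivation:
Put-call parity: C - P = S_0 * exp(-qT) - K * exp(-rT).
S_0 * exp(-qT) = 1.0800 * 0.99327273 = 1.07273455
K * exp(-rT) = 1.0000 * 0.98437338 = 0.98437338
P = C - S*exp(-qT) + K*exp(-rT)
P = 0.1332 - 1.07273455 + 0.98437338 = 0.0448


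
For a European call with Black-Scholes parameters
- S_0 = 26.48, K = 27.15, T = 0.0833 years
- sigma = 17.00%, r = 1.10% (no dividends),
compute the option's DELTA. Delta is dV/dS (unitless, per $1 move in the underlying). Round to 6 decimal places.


d1 = -0.4660623739; d2 = -0.5151273309
phi(d1) = 0.3578842741; exp(-qT) = 1.0000000000; exp(-rT) = 0.9990841197
N(d1) = 0.3205854273
Delta = exp(-qT) * N(d1) = 1.0000000000 * 0.3205854273 = 0.320585

Answer: Delta = 0.320585


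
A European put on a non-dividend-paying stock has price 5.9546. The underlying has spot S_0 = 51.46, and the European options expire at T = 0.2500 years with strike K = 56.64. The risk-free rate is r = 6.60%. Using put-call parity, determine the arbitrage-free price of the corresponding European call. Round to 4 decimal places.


Answer: Call price = 1.7015

Derivation:
Put-call parity: C - P = S_0 * exp(-qT) - K * exp(-rT).
S_0 * exp(-qT) = 51.4600 * 1.00000000 = 51.46000000
K * exp(-rT) = 56.6400 * 0.98363538 = 55.71310789
C = P + S*exp(-qT) - K*exp(-rT)
C = 5.9546 + 51.46000000 - 55.71310789 = 1.7015


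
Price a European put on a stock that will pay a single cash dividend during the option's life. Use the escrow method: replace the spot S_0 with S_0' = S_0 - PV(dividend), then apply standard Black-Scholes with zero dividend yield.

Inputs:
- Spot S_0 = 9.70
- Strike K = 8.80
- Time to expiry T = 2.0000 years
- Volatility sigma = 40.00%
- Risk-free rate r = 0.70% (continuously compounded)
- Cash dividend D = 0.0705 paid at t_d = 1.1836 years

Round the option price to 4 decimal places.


PV(D) = D * exp(-r * t_d) = 0.0705 * 0.99174903 = 0.06991831
S_0' = S_0 - PV(D) = 9.7000 - 0.06991831 = 9.63008169
d1 = (ln(S_0'/K) + (r + sigma^2/2)*T) / (sigma*sqrt(T)) = 0.46693794
d2 = d1 - sigma*sqrt(T) = -0.09874748
exp(-rT) = 0.98609754
N(-d1) = 0.32027214; N(-d2) = 0.53933062
P = K * exp(-rT) * N(-d2) - S_0' * N(-d1) = 8.8000 * 0.98609754 * 0.53933062 - 9.63008169 * 0.32027214 = 1.5959

Answer: Price = 1.5959


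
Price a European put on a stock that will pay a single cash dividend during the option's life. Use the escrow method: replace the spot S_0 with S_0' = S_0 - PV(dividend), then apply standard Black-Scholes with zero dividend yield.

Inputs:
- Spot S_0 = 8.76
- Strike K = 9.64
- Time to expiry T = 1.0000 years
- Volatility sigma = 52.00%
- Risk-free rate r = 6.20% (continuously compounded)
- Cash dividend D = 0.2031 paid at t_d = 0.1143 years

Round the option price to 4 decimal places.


PV(D) = D * exp(-r * t_d) = 0.2031 * 0.99293845 = 0.20166580
S_0' = S_0 - PV(D) = 8.7600 - 0.20166580 = 8.55833420
d1 = (ln(S_0'/K) + (r + sigma^2/2)*T) / (sigma*sqrt(T)) = 0.15035473
d2 = d1 - sigma*sqrt(T) = -0.36964527
exp(-rT) = 0.93988289
N(-d1) = 0.44024238; N(-d2) = 0.64417659
P = K * exp(-rT) * N(-d2) - S_0' * N(-d1) = 9.6400 * 0.93988289 * 0.64417659 - 8.55833420 * 0.44024238 = 2.0688

Answer: Price = 2.0688


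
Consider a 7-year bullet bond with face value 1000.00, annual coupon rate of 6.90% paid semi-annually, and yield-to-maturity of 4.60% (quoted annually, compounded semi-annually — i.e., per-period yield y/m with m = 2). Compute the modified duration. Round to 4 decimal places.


Answer: Modified duration = 5.6343

Derivation:
Coupon per period c = face * coupon_rate / m = 34.500000
Periods per year m = 2; per-period yield y/m = 0.023000
Number of cashflows N = 14
Cashflows (t years, CF_t, discount factor 1/(1+y/m)^(m*t), PV):
  t = 0.5000: CF_t = 34.500000, DF = 0.977517, PV = 33.724340
  t = 1.0000: CF_t = 34.500000, DF = 0.955540, PV = 32.966119
  t = 1.5000: CF_t = 34.500000, DF = 0.934056, PV = 32.224946
  t = 2.0000: CF_t = 34.500000, DF = 0.913056, PV = 31.500436
  t = 2.5000: CF_t = 34.500000, DF = 0.892528, PV = 30.792215
  t = 3.0000: CF_t = 34.500000, DF = 0.872461, PV = 30.099917
  t = 3.5000: CF_t = 34.500000, DF = 0.852846, PV = 29.423183
  t = 4.0000: CF_t = 34.500000, DF = 0.833671, PV = 28.761665
  t = 4.5000: CF_t = 34.500000, DF = 0.814928, PV = 28.115020
  t = 5.0000: CF_t = 34.500000, DF = 0.796606, PV = 27.482913
  t = 5.5000: CF_t = 34.500000, DF = 0.778696, PV = 26.865017
  t = 6.0000: CF_t = 34.500000, DF = 0.761189, PV = 26.261014
  t = 6.5000: CF_t = 34.500000, DF = 0.744075, PV = 25.670590
  t = 7.0000: CF_t = 1034.500000, DF = 0.727346, PV = 752.439564
Price P = sum_t PV_t = 1136.326939
First compute Macaulay numerator sum_t t * PV_t:
  t * PV_t at t = 0.5000: 16.862170
  t * PV_t at t = 1.0000: 32.966119
  t * PV_t at t = 1.5000: 48.337419
  t * PV_t at t = 2.0000: 63.000871
  t * PV_t at t = 2.5000: 76.980537
  t * PV_t at t = 3.0000: 90.299750
  t * PV_t at t = 3.5000: 102.981142
  t * PV_t at t = 4.0000: 115.046660
  t * PV_t at t = 4.5000: 126.517589
  t * PV_t at t = 5.0000: 137.414563
  t * PV_t at t = 5.5000: 147.757595
  t * PV_t at t = 6.0000: 157.566084
  t * PV_t at t = 6.5000: 166.858837
  t * PV_t at t = 7.0000: 5267.076947
Macaulay duration D = 6549.666284 / 1136.326939 = 5.763892
Modified duration = D / (1 + y/m) = 5.763892 / (1 + 0.023000) = 5.634303


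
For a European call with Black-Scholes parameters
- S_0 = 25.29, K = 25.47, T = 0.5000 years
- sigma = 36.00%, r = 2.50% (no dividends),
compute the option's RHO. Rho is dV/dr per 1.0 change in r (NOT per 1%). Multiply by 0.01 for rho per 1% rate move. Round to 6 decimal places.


d1 = 0.1485229541; d2 = -0.1060354871
phi(d1) = 0.3945663098; exp(-qT) = 1.0000000000; exp(-rT) = 0.9875778005
N(d2) = 0.4577770981
Rho = K*T*exp(-rT)*N(d2) = 25.4700 * 0.5000 * 0.9875778005 * 0.4577770981 = 5.757373

Answer: Rho = 5.757373


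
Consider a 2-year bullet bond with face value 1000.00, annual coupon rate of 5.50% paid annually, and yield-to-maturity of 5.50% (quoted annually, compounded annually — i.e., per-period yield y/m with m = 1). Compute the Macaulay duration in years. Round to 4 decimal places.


Answer: Macaulay duration = 1.9479 years

Derivation:
Coupon per period c = face * coupon_rate / m = 55.000000
Periods per year m = 1; per-period yield y/m = 0.055000
Number of cashflows N = 2
Cashflows (t years, CF_t, discount factor 1/(1+y/m)^(m*t), PV):
  t = 1.0000: CF_t = 55.000000, DF = 0.947867, PV = 52.132701
  t = 2.0000: CF_t = 1055.000000, DF = 0.898452, PV = 947.867299
Price P = sum_t PV_t = 1000.000000
Macaulay numerator sum_t t * PV_t:
  t * PV_t at t = 1.0000: 52.132701
  t * PV_t at t = 2.0000: 1895.734597
Macaulay duration D = (sum_t t * PV_t) / P = 1947.867299 / 1000.000000 = 1.947867


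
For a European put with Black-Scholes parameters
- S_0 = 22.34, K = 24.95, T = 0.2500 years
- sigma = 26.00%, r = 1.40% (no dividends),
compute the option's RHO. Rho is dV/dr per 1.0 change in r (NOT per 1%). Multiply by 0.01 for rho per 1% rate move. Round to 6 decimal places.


Answer: Rho = -5.051754

Derivation:
d1 = -0.7580386812; d2 = -0.8880386812
phi(d1) = 0.2993176622; exp(-qT) = 1.0000000000; exp(-rT) = 0.9965061179
N(-d2) = 0.8127400277
Rho = -K*T*exp(-rT)*N(-d2) = -24.9500 * 0.2500 * 0.9965061179 * 0.8127400277 = -5.051754


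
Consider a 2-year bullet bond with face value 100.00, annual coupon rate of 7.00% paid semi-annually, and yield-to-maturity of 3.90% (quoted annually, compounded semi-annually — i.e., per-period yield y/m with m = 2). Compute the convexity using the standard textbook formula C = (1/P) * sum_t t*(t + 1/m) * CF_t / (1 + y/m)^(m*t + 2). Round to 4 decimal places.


Answer: Convexity = 4.5031

Derivation:
Coupon per period c = face * coupon_rate / m = 3.500000
Periods per year m = 2; per-period yield y/m = 0.019500
Number of cashflows N = 4
Cashflows (t years, CF_t, discount factor 1/(1+y/m)^(m*t), PV):
  t = 0.5000: CF_t = 3.500000, DF = 0.980873, PV = 3.433055
  t = 1.0000: CF_t = 3.500000, DF = 0.962112, PV = 3.367391
  t = 1.5000: CF_t = 3.500000, DF = 0.943709, PV = 3.302983
  t = 2.0000: CF_t = 103.500000, DF = 0.925659, PV = 95.805718
Price P = sum_t PV_t = 105.909148
Convexity numerator sum_t t*(t + 1/m) * CF_t / (1+y/m)^(m*t + 2):
  t = 0.5000: term = 1.651492
  t = 1.0000: term = 4.859710
  t = 1.5000: term = 9.533517
  t = 2.0000: term = 460.879057
Convexity = (1/P) * sum = 476.923776 / 105.909148 = 4.503141


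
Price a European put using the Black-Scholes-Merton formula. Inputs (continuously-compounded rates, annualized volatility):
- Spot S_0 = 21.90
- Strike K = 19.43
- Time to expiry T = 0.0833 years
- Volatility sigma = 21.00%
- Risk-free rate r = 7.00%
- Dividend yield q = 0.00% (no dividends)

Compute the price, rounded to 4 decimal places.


Answer: Price = 0.0087

Derivation:
d1 = (ln(S/K) + (r - q + 0.5*sigma^2) * T) / (sigma * sqrt(T)) = 2.10092176
d2 = d1 - sigma * sqrt(T) = 2.04031211
exp(-rT) = 0.99418597; exp(-qT) = 1.00000000
P = K * exp(-rT) * N(-d2) - S_0 * exp(-qT) * N(-d1)
N(-d1) = 0.01782392; N(-d2) = 0.02065962
P = 19.4300 * 0.99418597 * 0.02065962 - 21.9000 * 1.00000000 * 0.01782392 = 0.0087


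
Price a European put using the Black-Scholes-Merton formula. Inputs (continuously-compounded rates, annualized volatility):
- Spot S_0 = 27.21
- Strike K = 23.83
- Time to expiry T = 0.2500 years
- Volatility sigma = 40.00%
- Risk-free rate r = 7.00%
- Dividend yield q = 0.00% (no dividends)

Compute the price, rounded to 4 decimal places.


d1 = (ln(S/K) + (r - q + 0.5*sigma^2) * T) / (sigma * sqrt(T)) = 0.85069631
d2 = d1 - sigma * sqrt(T) = 0.65069631
exp(-rT) = 0.98265224; exp(-qT) = 1.00000000
P = K * exp(-rT) * N(-d2) - S_0 * exp(-qT) * N(-d1)
N(-d1) = 0.19746904; N(-d2) = 0.25762127
P = 23.8300 * 0.98265224 * 0.25762127 - 27.2100 * 1.00000000 * 0.19746904 = 0.6595

Answer: Price = 0.6595


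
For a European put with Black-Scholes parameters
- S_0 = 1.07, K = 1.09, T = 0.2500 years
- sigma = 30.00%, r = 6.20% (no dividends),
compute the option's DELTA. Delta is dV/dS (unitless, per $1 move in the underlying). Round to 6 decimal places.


d1 = 0.0548730149; d2 = -0.0951269851
phi(d1) = 0.3983421152; exp(-qT) = 1.0000000000; exp(-rT) = 0.9846195068
N(-d1) = 0.4781198152
Delta = -exp(-qT) * N(-d1) = -1.0000000000 * 0.4781198152 = -0.478120

Answer: Delta = -0.478120


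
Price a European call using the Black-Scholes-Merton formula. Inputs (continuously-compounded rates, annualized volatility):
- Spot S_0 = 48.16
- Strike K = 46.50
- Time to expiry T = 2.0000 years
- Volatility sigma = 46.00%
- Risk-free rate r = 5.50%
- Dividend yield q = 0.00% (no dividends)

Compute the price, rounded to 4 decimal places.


d1 = (ln(S/K) + (r - q + 0.5*sigma^2) * T) / (sigma * sqrt(T)) = 0.54827905
d2 = d1 - sigma * sqrt(T) = -0.10225919
exp(-rT) = 0.89583414; exp(-qT) = 1.00000000
C = S_0 * exp(-qT) * N(d1) - K * exp(-rT) * N(d2)
N(d1) = 0.70824985; N(d2) = 0.45927547
C = 48.1600 * 1.00000000 * 0.70824985 - 46.5000 * 0.89583414 * 0.45927547 = 14.9776

Answer: Price = 14.9776
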